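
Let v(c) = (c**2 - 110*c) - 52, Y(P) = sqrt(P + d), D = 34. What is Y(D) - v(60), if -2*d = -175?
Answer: 3052 + 9*sqrt(6)/2 ≈ 3063.0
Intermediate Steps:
d = 175/2 (d = -1/2*(-175) = 175/2 ≈ 87.500)
Y(P) = sqrt(175/2 + P) (Y(P) = sqrt(P + 175/2) = sqrt(175/2 + P))
v(c) = -52 + c**2 - 110*c
Y(D) - v(60) = sqrt(350 + 4*34)/2 - (-52 + 60**2 - 110*60) = sqrt(350 + 136)/2 - (-52 + 3600 - 6600) = sqrt(486)/2 - 1*(-3052) = (9*sqrt(6))/2 + 3052 = 9*sqrt(6)/2 + 3052 = 3052 + 9*sqrt(6)/2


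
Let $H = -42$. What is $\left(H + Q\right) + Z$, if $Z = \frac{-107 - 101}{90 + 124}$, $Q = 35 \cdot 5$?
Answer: $\frac{14127}{107} \approx 132.03$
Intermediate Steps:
$Q = 175$
$Z = - \frac{104}{107}$ ($Z = - \frac{208}{214} = \left(-208\right) \frac{1}{214} = - \frac{104}{107} \approx -0.97196$)
$\left(H + Q\right) + Z = \left(-42 + 175\right) - \frac{104}{107} = 133 - \frac{104}{107} = \frac{14127}{107}$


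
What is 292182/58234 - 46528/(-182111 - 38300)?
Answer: 3050438107/583427917 ≈ 5.2285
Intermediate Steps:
292182/58234 - 46528/(-182111 - 38300) = 292182*(1/58234) - 46528/(-220411) = 13281/2647 - 46528*(-1/220411) = 13281/2647 + 46528/220411 = 3050438107/583427917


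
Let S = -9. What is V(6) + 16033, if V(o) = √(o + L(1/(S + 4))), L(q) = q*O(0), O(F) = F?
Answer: 16033 + √6 ≈ 16035.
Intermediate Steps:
L(q) = 0 (L(q) = q*0 = 0)
V(o) = √o (V(o) = √(o + 0) = √o)
V(6) + 16033 = √6 + 16033 = 16033 + √6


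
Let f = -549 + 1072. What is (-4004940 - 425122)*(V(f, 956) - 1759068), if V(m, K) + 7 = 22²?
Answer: 7790667162642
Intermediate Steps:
f = 523
V(m, K) = 477 (V(m, K) = -7 + 22² = -7 + 484 = 477)
(-4004940 - 425122)*(V(f, 956) - 1759068) = (-4004940 - 425122)*(477 - 1759068) = -4430062*(-1758591) = 7790667162642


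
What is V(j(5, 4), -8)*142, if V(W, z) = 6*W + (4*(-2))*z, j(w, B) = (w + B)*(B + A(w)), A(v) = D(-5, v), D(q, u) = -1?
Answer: 32092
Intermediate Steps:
A(v) = -1
j(w, B) = (-1 + B)*(B + w) (j(w, B) = (w + B)*(B - 1) = (B + w)*(-1 + B) = (-1 + B)*(B + w))
V(W, z) = -8*z + 6*W (V(W, z) = 6*W - 8*z = -8*z + 6*W)
V(j(5, 4), -8)*142 = (-8*(-8) + 6*(4² - 1*4 - 1*5 + 4*5))*142 = (64 + 6*(16 - 4 - 5 + 20))*142 = (64 + 6*27)*142 = (64 + 162)*142 = 226*142 = 32092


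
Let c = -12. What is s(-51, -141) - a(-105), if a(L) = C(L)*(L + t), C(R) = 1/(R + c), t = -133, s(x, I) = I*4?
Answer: -66226/117 ≈ -566.03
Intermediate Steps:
s(x, I) = 4*I
C(R) = 1/(-12 + R) (C(R) = 1/(R - 12) = 1/(-12 + R))
a(L) = (-133 + L)/(-12 + L) (a(L) = (L - 133)/(-12 + L) = (-133 + L)/(-12 + L))
s(-51, -141) - a(-105) = 4*(-141) - (-133 - 105)/(-12 - 105) = -564 - (-238)/(-117) = -564 - (-1)*(-238)/117 = -564 - 1*238/117 = -564 - 238/117 = -66226/117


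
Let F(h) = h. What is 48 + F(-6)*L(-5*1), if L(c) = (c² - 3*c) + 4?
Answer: -216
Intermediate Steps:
L(c) = 4 + c² - 3*c
48 + F(-6)*L(-5*1) = 48 - 6*(4 + (-5*1)² - (-15)) = 48 - 6*(4 + (-5)² - 3*(-5)) = 48 - 6*(4 + 25 + 15) = 48 - 6*44 = 48 - 264 = -216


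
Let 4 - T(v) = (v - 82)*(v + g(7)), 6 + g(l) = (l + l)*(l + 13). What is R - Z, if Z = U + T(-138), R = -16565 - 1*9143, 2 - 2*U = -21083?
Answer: -132349/2 ≈ -66175.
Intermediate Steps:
U = 21085/2 (U = 1 - ½*(-21083) = 1 + 21083/2 = 21085/2 ≈ 10543.)
g(l) = -6 + 2*l*(13 + l) (g(l) = -6 + (l + l)*(l + 13) = -6 + (2*l)*(13 + l) = -6 + 2*l*(13 + l))
T(v) = 4 - (-82 + v)*(274 + v) (T(v) = 4 - (v - 82)*(v + (-6 + 2*7² + 26*7)) = 4 - (-82 + v)*(v + (-6 + 2*49 + 182)) = 4 - (-82 + v)*(v + (-6 + 98 + 182)) = 4 - (-82 + v)*(v + 274) = 4 - (-82 + v)*(274 + v))
R = -25708 (R = -16565 - 9143 = -25708)
Z = 80933/2 (Z = 21085/2 + (22472 - 1*(-138)² - 192*(-138)) = 21085/2 + (22472 - 1*19044 + 26496) = 21085/2 + (22472 - 19044 + 26496) = 21085/2 + 29924 = 80933/2 ≈ 40467.)
R - Z = -25708 - 1*80933/2 = -25708 - 80933/2 = -132349/2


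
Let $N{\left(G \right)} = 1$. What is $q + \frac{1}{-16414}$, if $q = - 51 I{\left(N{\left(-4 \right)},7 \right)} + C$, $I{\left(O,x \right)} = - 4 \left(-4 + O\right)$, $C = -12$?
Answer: $- \frac{10242337}{16414} \approx -624.0$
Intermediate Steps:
$I{\left(O,x \right)} = 16 - 4 O$
$q = -624$ ($q = - 51 \left(16 - 4\right) - 12 = \left(-51\right) 12 - 12 = -612 - 12 = -624$)
$q + \frac{1}{-16414} = -624 + \frac{1}{-16414} = -624 - \frac{1}{16414} = - \frac{10242337}{16414}$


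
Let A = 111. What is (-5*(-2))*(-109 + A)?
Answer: 20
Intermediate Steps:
(-5*(-2))*(-109 + A) = (-5*(-2))*(-109 + 111) = 10*2 = 20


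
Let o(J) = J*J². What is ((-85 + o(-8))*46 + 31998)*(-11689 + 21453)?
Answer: 44289504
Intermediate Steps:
o(J) = J³
((-85 + o(-8))*46 + 31998)*(-11689 + 21453) = ((-85 + (-8)³)*46 + 31998)*(-11689 + 21453) = ((-85 - 512)*46 + 31998)*9764 = (-597*46 + 31998)*9764 = (-27462 + 31998)*9764 = 4536*9764 = 44289504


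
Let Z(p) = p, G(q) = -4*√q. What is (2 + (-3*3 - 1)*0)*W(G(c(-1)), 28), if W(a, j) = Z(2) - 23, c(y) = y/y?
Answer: -42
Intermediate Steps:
c(y) = 1
W(a, j) = -21 (W(a, j) = 2 - 23 = -21)
(2 + (-3*3 - 1)*0)*W(G(c(-1)), 28) = (2 + (-3*3 - 1)*0)*(-21) = (2 + (-9 - 1)*0)*(-21) = (2 - 10*0)*(-21) = (2 + 0)*(-21) = 2*(-21) = -42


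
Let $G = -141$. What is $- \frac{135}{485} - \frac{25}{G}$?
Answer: $- \frac{1382}{13677} \approx -0.10105$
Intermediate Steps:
$- \frac{135}{485} - \frac{25}{G} = - \frac{135}{485} - \frac{25}{-141} = \left(-135\right) \frac{1}{485} - - \frac{25}{141} = - \frac{27}{97} + \frac{25}{141} = - \frac{1382}{13677}$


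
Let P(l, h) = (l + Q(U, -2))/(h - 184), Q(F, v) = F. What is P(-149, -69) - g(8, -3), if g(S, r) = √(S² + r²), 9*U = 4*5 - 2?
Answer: 147/253 - √73 ≈ -7.9630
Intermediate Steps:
U = 2 (U = (4*5 - 2)/9 = (20 - 2)/9 = (⅑)*18 = 2)
P(l, h) = (2 + l)/(-184 + h) (P(l, h) = (l + 2)/(h - 184) = (2 + l)/(-184 + h))
P(-149, -69) - g(8, -3) = (2 - 149)/(-184 - 69) - √(8² + (-3)²) = -147/(-253) - √(64 + 9) = -1/253*(-147) - √73 = 147/253 - √73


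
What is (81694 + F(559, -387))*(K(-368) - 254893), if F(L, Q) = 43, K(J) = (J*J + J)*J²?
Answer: 1494934489174187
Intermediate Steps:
K(J) = J²*(J + J²) (K(J) = (J² + J)*J² = (J + J²)*J² = J²*(J + J²))
(81694 + F(559, -387))*(K(-368) - 254893) = (81694 + 43)*((-368)³*(1 - 368) - 254893) = 81737*(-49836032*(-367) - 254893) = 81737*(18289823744 - 254893) = 81737*18289568851 = 1494934489174187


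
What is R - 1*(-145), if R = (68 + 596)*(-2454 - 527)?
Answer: -1979239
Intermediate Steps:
R = -1979384 (R = 664*(-2981) = -1979384)
R - 1*(-145) = -1979384 - 1*(-145) = -1979384 + 145 = -1979239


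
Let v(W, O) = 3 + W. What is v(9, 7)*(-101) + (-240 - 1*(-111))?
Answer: -1341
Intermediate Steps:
v(9, 7)*(-101) + (-240 - 1*(-111)) = (3 + 9)*(-101) + (-240 - 1*(-111)) = 12*(-101) + (-240 + 111) = -1212 - 129 = -1341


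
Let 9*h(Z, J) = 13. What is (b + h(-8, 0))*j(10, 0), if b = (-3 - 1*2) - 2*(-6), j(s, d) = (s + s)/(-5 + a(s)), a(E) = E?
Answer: 304/9 ≈ 33.778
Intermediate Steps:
j(s, d) = 2*s/(-5 + s) (j(s, d) = (s + s)/(-5 + s) = (2*s)/(-5 + s) = 2*s/(-5 + s))
h(Z, J) = 13/9 (h(Z, J) = (1/9)*13 = 13/9)
b = 7 (b = (-3 - 2) + 12 = -5 + 12 = 7)
(b + h(-8, 0))*j(10, 0) = (7 + 13/9)*(2*10/(-5 + 10)) = 76*(2*10/5)/9 = 76*(2*10*(1/5))/9 = (76/9)*4 = 304/9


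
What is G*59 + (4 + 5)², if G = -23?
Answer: -1276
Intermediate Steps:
G*59 + (4 + 5)² = -23*59 + (4 + 5)² = -1357 + 9² = -1357 + 81 = -1276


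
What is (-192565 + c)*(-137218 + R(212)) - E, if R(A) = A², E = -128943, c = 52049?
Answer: 12966102327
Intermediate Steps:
(-192565 + c)*(-137218 + R(212)) - E = (-192565 + 52049)*(-137218 + 212²) - 1*(-128943) = -140516*(-137218 + 44944) + 128943 = -140516*(-92274) + 128943 = 12965973384 + 128943 = 12966102327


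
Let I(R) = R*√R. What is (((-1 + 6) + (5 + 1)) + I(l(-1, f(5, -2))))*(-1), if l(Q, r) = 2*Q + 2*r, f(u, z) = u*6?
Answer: -11 - 58*√58 ≈ -452.71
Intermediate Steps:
f(u, z) = 6*u
I(R) = R^(3/2)
(((-1 + 6) + (5 + 1)) + I(l(-1, f(5, -2))))*(-1) = (((-1 + 6) + (5 + 1)) + (2*(-1) + 2*(6*5))^(3/2))*(-1) = ((5 + 6) + (-2 + 2*30)^(3/2))*(-1) = (11 + (-2 + 60)^(3/2))*(-1) = (11 + 58^(3/2))*(-1) = (11 + 58*√58)*(-1) = -11 - 58*√58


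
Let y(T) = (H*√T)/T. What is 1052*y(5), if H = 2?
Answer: 2104*√5/5 ≈ 940.94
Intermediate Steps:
y(T) = 2/√T (y(T) = (2*√T)/T = 2/√T)
1052*y(5) = 1052*(2/√5) = 1052*(2*(√5/5)) = 1052*(2*√5/5) = 2104*√5/5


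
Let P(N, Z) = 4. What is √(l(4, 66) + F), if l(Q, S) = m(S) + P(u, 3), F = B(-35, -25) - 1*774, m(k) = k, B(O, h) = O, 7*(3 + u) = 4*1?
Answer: I*√739 ≈ 27.185*I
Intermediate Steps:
u = -17/7 (u = -3 + (4*1)/7 = -3 + (⅐)*4 = -3 + 4/7 = -17/7 ≈ -2.4286)
F = -809 (F = -35 - 1*774 = -35 - 774 = -809)
l(Q, S) = 4 + S (l(Q, S) = S + 4 = 4 + S)
√(l(4, 66) + F) = √((4 + 66) - 809) = √(70 - 809) = √(-739) = I*√739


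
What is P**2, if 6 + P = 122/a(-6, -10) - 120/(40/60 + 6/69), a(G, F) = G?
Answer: 52374169/1521 ≈ 34434.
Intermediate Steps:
P = -7237/39 (P = -6 + (122/(-6) - 120/(40/60 + 6/69)) = -6 + (122*(-1/6) - 120/(40*(1/60) + 6*(1/69))) = -6 + (-61/3 - 120/(2/3 + 2/23)) = -6 + (-61/3 - 120/52/69) = -6 + (-61/3 - 120*69/52) = -6 + (-61/3 - 2070/13) = -6 - 7003/39 = -7237/39 ≈ -185.56)
P**2 = (-7237/39)**2 = 52374169/1521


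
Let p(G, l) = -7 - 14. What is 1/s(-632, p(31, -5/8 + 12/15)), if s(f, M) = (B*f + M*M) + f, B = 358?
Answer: -1/226447 ≈ -4.4160e-6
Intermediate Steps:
p(G, l) = -21
s(f, M) = M² + 359*f (s(f, M) = (358*f + M*M) + f = (358*f + M²) + f = (M² + 358*f) + f = M² + 359*f)
1/s(-632, p(31, -5/8 + 12/15)) = 1/((-21)² + 359*(-632)) = 1/(441 - 226888) = 1/(-226447) = -1/226447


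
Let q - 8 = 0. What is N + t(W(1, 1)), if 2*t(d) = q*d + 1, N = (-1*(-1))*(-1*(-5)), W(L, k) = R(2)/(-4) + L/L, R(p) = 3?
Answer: 13/2 ≈ 6.5000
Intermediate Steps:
q = 8 (q = 8 + 0 = 8)
W(L, k) = ¼ (W(L, k) = 3/(-4) + L/L = 3*(-¼) + 1 = -¾ + 1 = ¼)
N = 5 (N = 1*5 = 5)
t(d) = ½ + 4*d (t(d) = (8*d + 1)/2 = (1 + 8*d)/2 = ½ + 4*d)
N + t(W(1, 1)) = 5 + (½ + 4*(¼)) = 5 + (½ + 1) = 5 + 3/2 = 13/2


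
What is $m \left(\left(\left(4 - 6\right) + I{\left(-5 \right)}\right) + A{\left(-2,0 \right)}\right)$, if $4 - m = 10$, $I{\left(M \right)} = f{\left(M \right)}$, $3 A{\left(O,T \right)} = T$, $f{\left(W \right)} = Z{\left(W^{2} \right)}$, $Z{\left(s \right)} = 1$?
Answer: $6$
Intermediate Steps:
$f{\left(W \right)} = 1$
$A{\left(O,T \right)} = \frac{T}{3}$
$I{\left(M \right)} = 1$
$m = -6$ ($m = 4 - 10 = -6$)
$m \left(\left(\left(4 - 6\right) + I{\left(-5 \right)}\right) + A{\left(-2,0 \right)}\right) = - 6 \left(\left(\left(4 - 6\right) + 1\right) + \frac{1}{3} \cdot 0\right) = - 6 \left(\left(-2 + 1\right) + 0\right) = - 6 \left(-1 + 0\right) = \left(-6\right) \left(-1\right) = 6$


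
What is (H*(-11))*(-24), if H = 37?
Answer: 9768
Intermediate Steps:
(H*(-11))*(-24) = (37*(-11))*(-24) = -407*(-24) = 9768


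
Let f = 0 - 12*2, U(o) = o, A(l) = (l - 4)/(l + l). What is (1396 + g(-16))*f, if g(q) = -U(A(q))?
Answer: -33489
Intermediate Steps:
A(l) = (-4 + l)/(2*l) (A(l) = (-4 + l)/((2*l)) = (-4 + l)*(1/(2*l)) = (-4 + l)/(2*l))
g(q) = -(-4 + q)/(2*q)
f = -24 (f = 0 - 24 = -24)
(1396 + g(-16))*f = (1396 + (½)*(4 - 1*(-16))/(-16))*(-24) = (1396 + (½)*(-1/16)*(4 + 16))*(-24) = (1396 + (½)*(-1/16)*20)*(-24) = (1396 - 5/8)*(-24) = (11163/8)*(-24) = -33489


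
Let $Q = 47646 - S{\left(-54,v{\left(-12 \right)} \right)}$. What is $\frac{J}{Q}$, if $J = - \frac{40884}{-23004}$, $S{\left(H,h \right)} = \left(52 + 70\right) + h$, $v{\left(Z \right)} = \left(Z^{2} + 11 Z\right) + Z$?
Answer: $\frac{3407}{91103508} \approx 3.7397 \cdot 10^{-5}$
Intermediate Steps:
$v{\left(Z \right)} = Z^{2} + 12 Z$
$S{\left(H,h \right)} = 122 + h$
$J = \frac{3407}{1917}$ ($J = \left(-40884\right) \left(- \frac{1}{23004}\right) = \frac{3407}{1917} \approx 1.7773$)
$Q = 47524$ ($Q = 47646 - \left(122 - 12 \left(12 - 12\right)\right) = 47646 - \left(122 - 0\right) = 47646 - \left(122 + 0\right) = 47646 - 122 = 47524$)
$\frac{J}{Q} = \frac{3407}{1917 \cdot 47524} = \frac{3407}{1917} \cdot \frac{1}{47524} = \frac{3407}{91103508}$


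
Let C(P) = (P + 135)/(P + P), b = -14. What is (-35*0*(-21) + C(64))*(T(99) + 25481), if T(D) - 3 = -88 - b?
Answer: 2528295/64 ≈ 39505.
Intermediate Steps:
T(D) = -71 (T(D) = 3 + (-88 - 1*(-14)) = 3 + (-88 + 14) = 3 - 74 = -71)
C(P) = (135 + P)/(2*P) (C(P) = (135 + P)/((2*P)) = (135 + P)*(1/(2*P)) = (135 + P)/(2*P))
(-35*0*(-21) + C(64))*(T(99) + 25481) = (-35*0*(-21) + (½)*(135 + 64)/64)*(-71 + 25481) = (0*(-21) + (½)*(1/64)*199)*25410 = (0 + 199/128)*25410 = (199/128)*25410 = 2528295/64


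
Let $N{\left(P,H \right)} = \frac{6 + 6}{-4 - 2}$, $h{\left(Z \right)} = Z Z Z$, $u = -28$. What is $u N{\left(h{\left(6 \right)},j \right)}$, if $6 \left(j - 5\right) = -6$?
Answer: $56$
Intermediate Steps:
$j = 4$ ($j = 5 + \frac{1}{6} \left(-6\right) = 5 - 1 = 4$)
$h{\left(Z \right)} = Z^{3}$ ($h{\left(Z \right)} = Z^{2} Z = Z^{3}$)
$N{\left(P,H \right)} = -2$ ($N{\left(P,H \right)} = \frac{12}{-6} = 12 \left(- \frac{1}{6}\right) = -2$)
$u N{\left(h{\left(6 \right)},j \right)} = \left(-28\right) \left(-2\right) = 56$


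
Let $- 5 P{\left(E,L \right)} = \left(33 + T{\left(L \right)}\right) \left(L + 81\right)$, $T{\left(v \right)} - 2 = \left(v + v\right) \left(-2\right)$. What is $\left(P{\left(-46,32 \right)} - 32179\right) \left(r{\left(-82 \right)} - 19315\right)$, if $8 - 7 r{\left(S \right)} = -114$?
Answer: $\frac{20314592038}{35} \approx 5.8042 \cdot 10^{8}$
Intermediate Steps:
$T{\left(v \right)} = 2 - 4 v$ ($T{\left(v \right)} = 2 + \left(v + v\right) \left(-2\right) = 2 + 2 v \left(-2\right) = 2 - 4 v$)
$P{\left(E,L \right)} = - \frac{\left(35 - 4 L\right) \left(81 + L\right)}{5}$ ($P{\left(E,L \right)} = - \frac{\left(33 - \left(-2 + 4 L\right)\right) \left(L + 81\right)}{5} = - \frac{\left(35 - 4 L\right) \left(81 + L\right)}{5}$)
$r{\left(S \right)} = \frac{122}{7}$ ($r{\left(S \right)} = \frac{8}{7} - - \frac{114}{7} = \frac{8}{7} + \frac{114}{7} = \frac{122}{7}$)
$\left(P{\left(-46,32 \right)} - 32179\right) \left(r{\left(-82 \right)} - 19315\right) = \left(\left(-567 + \frac{4 \cdot 32^{2}}{5} + \frac{289}{5} \cdot 32\right) - 32179\right) \left(\frac{122}{7} - 19315\right) = \left(\left(-567 + \frac{4}{5} \cdot 1024 + \frac{9248}{5}\right) - 32179\right) \left(- \frac{135083}{7}\right) = \left(\left(-567 + \frac{4096}{5} + \frac{9248}{5}\right) - 32179\right) \left(- \frac{135083}{7}\right) = \left(\frac{10509}{5} - 32179\right) \left(- \frac{135083}{7}\right) = \left(- \frac{150386}{5}\right) \left(- \frac{135083}{7}\right) = \frac{20314592038}{35}$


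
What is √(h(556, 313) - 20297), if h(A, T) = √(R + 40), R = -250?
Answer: √(-20297 + I*√210) ≈ 0.0509 + 142.47*I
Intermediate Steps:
h(A, T) = I*√210 (h(A, T) = √(-250 + 40) = √(-210) = I*√210)
√(h(556, 313) - 20297) = √(I*√210 - 20297) = √(-20297 + I*√210)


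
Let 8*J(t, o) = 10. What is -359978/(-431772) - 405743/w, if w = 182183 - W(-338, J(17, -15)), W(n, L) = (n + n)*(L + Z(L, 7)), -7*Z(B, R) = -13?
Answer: -190488351455/139244742912 ≈ -1.3680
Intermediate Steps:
Z(B, R) = 13/7 (Z(B, R) = -⅐*(-13) = 13/7)
J(t, o) = 5/4 (J(t, o) = (⅛)*10 = 5/4)
W(n, L) = 2*n*(13/7 + L) (W(n, L) = (n + n)*(L + 13/7) = (2*n)*(13/7 + L) = 2*n*(13/7 + L))
w = 1289984/7 (w = 182183 - 2*(-338)*(13 + 7*(5/4))/7 = 182183 - 2*(-338)*(13 + 35/4)/7 = 182183 - 2*(-338)*87/(7*4) = 182183 - 1*(-14703/7) = 182183 + 14703/7 = 1289984/7 ≈ 1.8428e+5)
-359978/(-431772) - 405743/w = -359978/(-431772) - 405743/1289984/7 = -359978*(-1/431772) - 405743*7/1289984 = 179989/215886 - 2840201/1289984 = -190488351455/139244742912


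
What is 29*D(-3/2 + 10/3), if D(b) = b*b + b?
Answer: 5423/36 ≈ 150.64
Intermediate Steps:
D(b) = b + b² (D(b) = b² + b = b + b²)
29*D(-3/2 + 10/3) = 29*((-3/2 + 10/3)*(1 + (-3/2 + 10/3))) = 29*(11*(1 + 11/6)/6) = 29*((11/6)*(17/6)) = 29*(187/36) = 5423/36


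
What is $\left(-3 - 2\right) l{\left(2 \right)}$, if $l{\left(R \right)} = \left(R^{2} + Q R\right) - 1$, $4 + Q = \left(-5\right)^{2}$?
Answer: $-225$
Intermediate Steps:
$Q = 21$ ($Q = -4 + \left(-5\right)^{2} = -4 + 25 = 21$)
$l{\left(R \right)} = -1 + R^{2} + 21 R$ ($l{\left(R \right)} = \left(R^{2} + 21 R\right) - 1 = -1 + R^{2} + 21 R$)
$\left(-3 - 2\right) l{\left(2 \right)} = \left(-3 - 2\right) \left(-1 + 2^{2} + 21 \cdot 2\right) = - 5 \left(-1 + 4 + 42\right) = \left(-5\right) 45 = -225$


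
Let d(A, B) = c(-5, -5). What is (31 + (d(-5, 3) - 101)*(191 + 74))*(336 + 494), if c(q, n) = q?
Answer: -23288970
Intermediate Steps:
d(A, B) = -5
(31 + (d(-5, 3) - 101)*(191 + 74))*(336 + 494) = (31 + (-5 - 101)*(191 + 74))*(336 + 494) = (31 - 106*265)*830 = (31 - 28090)*830 = -28059*830 = -23288970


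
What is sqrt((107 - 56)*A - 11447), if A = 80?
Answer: I*sqrt(7367) ≈ 85.831*I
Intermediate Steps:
sqrt((107 - 56)*A - 11447) = sqrt((107 - 56)*80 - 11447) = sqrt(51*80 - 11447) = sqrt(4080 - 11447) = sqrt(-7367) = I*sqrt(7367)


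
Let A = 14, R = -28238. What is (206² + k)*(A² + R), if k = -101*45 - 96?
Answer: -1059847390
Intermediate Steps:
k = -4641 (k = -4545 - 96 = -4641)
(206² + k)*(A² + R) = (206² - 4641)*(14² - 28238) = (42436 - 4641)*(196 - 28238) = 37795*(-28042) = -1059847390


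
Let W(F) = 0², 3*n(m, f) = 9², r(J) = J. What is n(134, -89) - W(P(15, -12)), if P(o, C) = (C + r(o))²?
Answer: 27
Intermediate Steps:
n(m, f) = 27 (n(m, f) = (⅓)*9² = (⅓)*81 = 27)
P(o, C) = (C + o)²
W(F) = 0
n(134, -89) - W(P(15, -12)) = 27 - 1*0 = 27 + 0 = 27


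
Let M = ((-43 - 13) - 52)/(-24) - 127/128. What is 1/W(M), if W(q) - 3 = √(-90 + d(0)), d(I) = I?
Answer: 1/33 - I*√10/33 ≈ 0.030303 - 0.095827*I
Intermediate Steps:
M = 449/128 (M = (-56 - 52)*(-1/24) - 127*1/128 = -108*(-1/24) - 127/128 = 9/2 - 127/128 = 449/128 ≈ 3.5078)
W(q) = 3 + 3*I*√10 (W(q) = 3 + √(-90 + 0) = 3 + √(-90) = 3 + 3*I*√10)
1/W(M) = 1/(3 + 3*I*√10)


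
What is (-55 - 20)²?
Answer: 5625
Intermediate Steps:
(-55 - 20)² = (-75)² = 5625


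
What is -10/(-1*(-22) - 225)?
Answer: 10/203 ≈ 0.049261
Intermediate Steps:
-10/(-1*(-22) - 225) = -10/(22 - 225) = -10/(-203) = -10*(-1/203) = 10/203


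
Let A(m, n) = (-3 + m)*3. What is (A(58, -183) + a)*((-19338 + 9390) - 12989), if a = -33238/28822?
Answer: -54158752652/14411 ≈ -3.7582e+6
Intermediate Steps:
A(m, n) = -9 + 3*m
a = -16619/14411 (a = -33238*1/28822 = -16619/14411 ≈ -1.1532)
(A(58, -183) + a)*((-19338 + 9390) - 12989) = ((-9 + 3*58) - 16619/14411)*((-19338 + 9390) - 12989) = ((-9 + 174) - 16619/14411)*(-9948 - 12989) = (165 - 16619/14411)*(-22937) = (2361196/14411)*(-22937) = -54158752652/14411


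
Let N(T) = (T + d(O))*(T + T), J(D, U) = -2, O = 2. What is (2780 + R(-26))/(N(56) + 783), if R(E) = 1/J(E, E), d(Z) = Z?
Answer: 5559/14558 ≈ 0.38185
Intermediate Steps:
R(E) = -½ (R(E) = 1/(-2) = -½)
N(T) = 2*T*(2 + T) (N(T) = (T + 2)*(T + T) = (2 + T)*(2*T) = 2*T*(2 + T))
(2780 + R(-26))/(N(56) + 783) = (2780 - ½)/(2*56*(2 + 56) + 783) = 5559/(2*(2*56*58 + 783)) = 5559/(2*(6496 + 783)) = (5559/2)/7279 = (5559/2)*(1/7279) = 5559/14558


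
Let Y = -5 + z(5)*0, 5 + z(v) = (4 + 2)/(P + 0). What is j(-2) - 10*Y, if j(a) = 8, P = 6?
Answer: 58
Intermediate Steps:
z(v) = -4 (z(v) = -5 + (4 + 2)/(6 + 0) = -5 + 6/6 = -5 + 6*(⅙) = -5 + 1 = -4)
Y = -5 (Y = -5 - 4*0 = -5 + 0 = -5)
j(-2) - 10*Y = 8 - 10*(-5) = 8 + 50 = 58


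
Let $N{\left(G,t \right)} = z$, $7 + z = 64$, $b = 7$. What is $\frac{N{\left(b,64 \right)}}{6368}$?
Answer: $\frac{57}{6368} \approx 0.008951$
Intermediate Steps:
$z = 57$ ($z = -7 + 64 = 57$)
$N{\left(G,t \right)} = 57$
$\frac{N{\left(b,64 \right)}}{6368} = \frac{57}{6368}$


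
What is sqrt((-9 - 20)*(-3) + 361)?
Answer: 8*sqrt(7) ≈ 21.166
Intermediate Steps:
sqrt((-9 - 20)*(-3) + 361) = sqrt(-29*(-3) + 361) = sqrt(87 + 361) = sqrt(448) = 8*sqrt(7)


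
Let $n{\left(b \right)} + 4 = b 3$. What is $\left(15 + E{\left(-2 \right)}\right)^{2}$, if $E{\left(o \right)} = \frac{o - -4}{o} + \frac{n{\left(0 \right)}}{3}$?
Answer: $\frac{1444}{9} \approx 160.44$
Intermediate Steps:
$n{\left(b \right)} = -4 + 3 b$ ($n{\left(b \right)} = -4 + b 3 = -4 + 3 b$)
$E{\left(o \right)} = - \frac{4}{3} + \frac{4 + o}{o}$ ($E{\left(o \right)} = \frac{o - -4}{o} + \frac{-4 + 3 \cdot 0}{3} = \frac{o + 4}{o} + \left(-4 + 0\right) \frac{1}{3} = \frac{4 + o}{o} - \frac{4}{3} = - \frac{4}{3} + \frac{4 + o}{o}$)
$\left(15 + E{\left(-2 \right)}\right)^{2} = \left(15 + \frac{12 - -2}{3 \left(-2\right)}\right)^{2} = \left(15 + \frac{1}{3} \left(- \frac{1}{2}\right) \left(12 + 2\right)\right)^{2} = \left(15 + \frac{1}{3} \left(- \frac{1}{2}\right) 14\right)^{2} = \left(15 - \frac{7}{3}\right)^{2} = \left(\frac{38}{3}\right)^{2} = \frac{1444}{9}$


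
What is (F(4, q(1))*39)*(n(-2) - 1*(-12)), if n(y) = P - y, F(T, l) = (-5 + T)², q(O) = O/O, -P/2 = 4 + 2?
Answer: 78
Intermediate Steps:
P = -12 (P = -2*(4 + 2) = -2*6 = -12)
q(O) = 1
n(y) = -12 - y
(F(4, q(1))*39)*(n(-2) - 1*(-12)) = ((-5 + 4)²*39)*((-12 - 1*(-2)) - 1*(-12)) = ((-1)²*39)*((-12 + 2) + 12) = (1*39)*(-10 + 12) = 39*2 = 78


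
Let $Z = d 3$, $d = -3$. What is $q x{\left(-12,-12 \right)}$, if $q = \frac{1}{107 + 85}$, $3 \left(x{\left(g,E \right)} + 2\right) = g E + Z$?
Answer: $\frac{43}{192} \approx 0.22396$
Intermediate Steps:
$Z = -9$ ($Z = \left(-3\right) 3 = -9$)
$x{\left(g,E \right)} = -5 + \frac{E g}{3}$ ($x{\left(g,E \right)} = -2 + \frac{g E - 9}{3} = -2 + \frac{E g - 9}{3} = -2 + \frac{-9 + E g}{3} = -2 + \left(-3 + \frac{E g}{3}\right) = -5 + \frac{E g}{3}$)
$q = \frac{1}{192} \approx 0.0052083$
$q x{\left(-12,-12 \right)} = \frac{-5 + \frac{1}{3} \left(-12\right) \left(-12\right)}{192} = \frac{-5 + 48}{192} = \frac{1}{192} \cdot 43 = \frac{43}{192}$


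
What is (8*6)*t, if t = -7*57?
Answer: -19152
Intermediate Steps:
t = -399
(8*6)*t = (8*6)*(-399) = 48*(-399) = -19152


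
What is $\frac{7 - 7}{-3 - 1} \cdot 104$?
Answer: $0$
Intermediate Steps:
$\frac{7 - 7}{-3 - 1} \cdot 104 = \frac{7 - 7}{-4} \cdot 104 = 0 \left(- \frac{1}{4}\right) 104 = 0 \cdot 104 = 0$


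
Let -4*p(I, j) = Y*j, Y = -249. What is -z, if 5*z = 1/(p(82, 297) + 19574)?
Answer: -4/761245 ≈ -5.2546e-6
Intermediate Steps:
p(I, j) = 249*j/4 (p(I, j) = -(-249)*j/4 = 249*j/4)
z = 4/761245 (z = 1/(5*((249/4)*297 + 19574)) = 1/(5*(73953/4 + 19574)) = 1/(5*(152249/4)) = (⅕)*(4/152249) = 4/761245 ≈ 5.2546e-6)
-z = -1*4/761245 = -4/761245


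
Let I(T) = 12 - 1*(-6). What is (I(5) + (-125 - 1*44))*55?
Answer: -8305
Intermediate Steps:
I(T) = 18 (I(T) = 12 + 6 = 18)
(I(5) + (-125 - 1*44))*55 = (18 + (-125 - 1*44))*55 = (18 + (-125 - 44))*55 = (18 - 169)*55 = -151*55 = -8305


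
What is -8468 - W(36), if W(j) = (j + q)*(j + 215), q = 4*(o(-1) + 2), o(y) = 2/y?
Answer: -17504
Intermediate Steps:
q = 0 (q = 4*(2/(-1) + 2) = 4*(2*(-1) + 2) = 4*(-2 + 2) = 4*0 = 0)
W(j) = j*(215 + j) (W(j) = (j + 0)*(j + 215) = j*(215 + j))
-8468 - W(36) = -8468 - 36*(215 + 36) = -8468 - 36*251 = -8468 - 1*9036 = -8468 - 9036 = -17504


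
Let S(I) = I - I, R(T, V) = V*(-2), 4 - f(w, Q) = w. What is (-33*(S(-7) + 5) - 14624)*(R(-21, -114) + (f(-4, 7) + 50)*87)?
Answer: -77997186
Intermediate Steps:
f(w, Q) = 4 - w
R(T, V) = -2*V
S(I) = 0
(-33*(S(-7) + 5) - 14624)*(R(-21, -114) + (f(-4, 7) + 50)*87) = (-33*(0 + 5) - 14624)*(-2*(-114) + ((4 - 1*(-4)) + 50)*87) = (-33*5 - 14624)*(228 + ((4 + 4) + 50)*87) = (-165 - 14624)*(228 + (8 + 50)*87) = -14789*(228 + 58*87) = -14789*(228 + 5046) = -14789*5274 = -77997186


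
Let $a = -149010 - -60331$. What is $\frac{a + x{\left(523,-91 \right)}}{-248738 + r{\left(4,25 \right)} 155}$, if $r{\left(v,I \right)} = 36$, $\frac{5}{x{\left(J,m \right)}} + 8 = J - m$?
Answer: $\frac{53739469}{147353748} \approx 0.3647$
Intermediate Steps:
$x{\left(J,m \right)} = \frac{5}{-8 + J - m}$ ($x{\left(J,m \right)} = \frac{5}{-8 + \left(J - m\right)} = \frac{5}{-8 + J - m}$)
$a = -88679$ ($a = -149010 + 60331 = -88679$)
$\frac{a + x{\left(523,-91 \right)}}{-248738 + r{\left(4,25 \right)} 155} = \frac{-88679 - \frac{5}{8 - 91 - 523}}{-248738 + 36 \cdot 155} = \frac{-88679 - \frac{5}{8 - 91 - 523}}{-248738 + 5580} = \frac{-88679 - \frac{5}{-606}}{-243158} = \left(-88679 - - \frac{5}{606}\right) \left(- \frac{1}{243158}\right) = \left(-88679 + \frac{5}{606}\right) \left(- \frac{1}{243158}\right) = \left(- \frac{53739469}{606}\right) \left(- \frac{1}{243158}\right) = \frac{53739469}{147353748}$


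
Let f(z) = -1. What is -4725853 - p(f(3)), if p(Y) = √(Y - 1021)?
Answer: -4725853 - I*√1022 ≈ -4.7259e+6 - 31.969*I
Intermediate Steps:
p(Y) = √(-1021 + Y)
-4725853 - p(f(3)) = -4725853 - √(-1021 - 1) = -4725853 - √(-1022) = -4725853 - I*√1022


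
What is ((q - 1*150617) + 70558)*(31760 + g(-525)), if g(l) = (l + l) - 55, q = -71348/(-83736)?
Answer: -51375856981195/20934 ≈ -2.4542e+9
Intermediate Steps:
q = 17837/20934 (q = -71348*(-1/83736) = 17837/20934 ≈ 0.85206)
g(l) = -55 + 2*l (g(l) = 2*l - 55 = -55 + 2*l)
((q - 1*150617) + 70558)*(31760 + g(-525)) = ((17837/20934 - 1*150617) + 70558)*(31760 + (-55 + 2*(-525))) = ((17837/20934 - 150617) + 70558)*(31760 + (-55 - 1050)) = (-3152998441/20934 + 70558)*(31760 - 1105) = -1675937269/20934*30655 = -51375856981195/20934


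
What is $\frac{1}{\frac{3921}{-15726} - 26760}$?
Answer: $- \frac{5242}{140277227} \approx -3.7369 \cdot 10^{-5}$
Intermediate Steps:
$\frac{1}{\frac{3921}{-15726} - 26760} = \frac{1}{3921 \left(- \frac{1}{15726}\right) - 26760} = \frac{1}{- \frac{1307}{5242} - 26760} = \frac{1}{- \frac{140277227}{5242}} = - \frac{5242}{140277227}$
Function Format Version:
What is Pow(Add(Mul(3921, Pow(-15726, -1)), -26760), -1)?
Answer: Rational(-5242, 140277227) ≈ -3.7369e-5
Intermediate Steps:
Pow(Add(Mul(3921, Pow(-15726, -1)), -26760), -1) = Pow(Add(Mul(3921, Rational(-1, 15726)), -26760), -1) = Pow(Add(Rational(-1307, 5242), -26760), -1) = Pow(Rational(-140277227, 5242), -1) = Rational(-5242, 140277227)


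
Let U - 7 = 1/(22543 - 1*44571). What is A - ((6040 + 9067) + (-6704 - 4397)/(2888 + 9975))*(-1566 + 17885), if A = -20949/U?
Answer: -488950387046308836/1983410285 ≈ -2.4652e+8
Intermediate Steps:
U = 154195/22028 (U = 7 + 1/(22543 - 1*44571) = 7 + 1/(22543 - 44571) = 7 + 1/(-22028) = 7 - 1/22028 = 154195/22028 ≈ 7.0000)
A = -461464572/154195 (A = -20949/154195/22028 = -20949*22028/154195 = -461464572/154195 ≈ -2992.7)
A - ((6040 + 9067) + (-6704 - 4397)/(2888 + 9975))*(-1566 + 17885) = -461464572/154195 - ((6040 + 9067) + (-6704 - 4397)/(2888 + 9975))*(-1566 + 17885) = -461464572/154195 - (15107 - 11101/12863)*16319 = -461464572/154195 - 194310240*16319/12863 = -461464572/154195 - 1*3170948806560/12863 = -461464572/154195 - 3170948806560/12863 = -488950387046308836/1983410285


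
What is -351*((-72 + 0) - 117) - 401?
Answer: 65938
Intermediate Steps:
-351*((-72 + 0) - 117) - 401 = -351*(-72 - 117) - 401 = -351*(-189) - 401 = 66339 - 401 = 65938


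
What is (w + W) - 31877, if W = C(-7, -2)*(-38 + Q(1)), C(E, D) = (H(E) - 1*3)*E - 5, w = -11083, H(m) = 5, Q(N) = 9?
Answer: -42409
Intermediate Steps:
C(E, D) = -5 + 2*E (C(E, D) = (5 - 1*3)*E - 5 = (5 - 3)*E - 5 = 2*E - 5 = -5 + 2*E)
W = 551 (W = (-5 + 2*(-7))*(-38 + 9) = (-5 - 14)*(-29) = -19*(-29) = 551)
(w + W) - 31877 = (-11083 + 551) - 31877 = -10532 - 31877 = -42409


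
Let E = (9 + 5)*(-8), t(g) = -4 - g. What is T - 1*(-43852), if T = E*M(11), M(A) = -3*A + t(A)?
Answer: 49228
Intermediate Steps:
M(A) = -4 - 4*A (M(A) = -3*A + (-4 - A) = -4 - 4*A)
E = -112 (E = 14*(-8) = -112)
T = 5376 (T = -112*(-4 - 4*11) = -112*(-4 - 44) = -112*(-48) = 5376)
T - 1*(-43852) = 5376 - 1*(-43852) = 5376 + 43852 = 49228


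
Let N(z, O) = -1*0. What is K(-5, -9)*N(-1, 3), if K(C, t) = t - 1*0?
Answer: 0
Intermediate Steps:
N(z, O) = 0
K(C, t) = t (K(C, t) = t + 0 = t)
K(-5, -9)*N(-1, 3) = -9*0 = 0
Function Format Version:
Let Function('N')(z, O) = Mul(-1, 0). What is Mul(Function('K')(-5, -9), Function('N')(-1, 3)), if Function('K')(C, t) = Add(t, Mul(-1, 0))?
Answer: 0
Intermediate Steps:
Function('N')(z, O) = 0
Function('K')(C, t) = t (Function('K')(C, t) = Add(t, 0) = t)
Mul(Function('K')(-5, -9), Function('N')(-1, 3)) = Mul(-9, 0) = 0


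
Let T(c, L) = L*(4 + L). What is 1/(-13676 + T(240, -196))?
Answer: 1/23956 ≈ 4.1743e-5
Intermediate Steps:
1/(-13676 + T(240, -196)) = 1/(-13676 - 196*(4 - 196)) = 1/(-13676 - 196*(-192)) = 1/(-13676 + 37632) = 1/23956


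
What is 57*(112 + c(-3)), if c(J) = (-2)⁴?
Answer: 7296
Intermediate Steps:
c(J) = 16
57*(112 + c(-3)) = 57*(112 + 16) = 57*128 = 7296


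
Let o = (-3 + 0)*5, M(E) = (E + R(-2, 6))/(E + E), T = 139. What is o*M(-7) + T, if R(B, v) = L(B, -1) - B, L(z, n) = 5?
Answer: 139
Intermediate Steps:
R(B, v) = 5 - B
M(E) = (7 + E)/(2*E) (M(E) = (E + (5 - 1*(-2)))/(E + E) = (E + (5 + 2))/((2*E)) = (E + 7)*(1/(2*E)) = (7 + E)*(1/(2*E)) = (7 + E)/(2*E))
o = -15 (o = -3*5 = -15)
o*M(-7) + T = -15*(7 - 7)/(2*(-7)) + 139 = -15*(-1)*0/(2*7) + 139 = -15*0 + 139 = 0 + 139 = 139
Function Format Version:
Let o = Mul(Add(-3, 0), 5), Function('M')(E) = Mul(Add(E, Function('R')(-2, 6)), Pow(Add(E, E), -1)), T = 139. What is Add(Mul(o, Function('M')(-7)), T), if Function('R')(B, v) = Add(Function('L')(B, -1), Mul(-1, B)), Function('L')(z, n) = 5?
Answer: 139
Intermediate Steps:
Function('R')(B, v) = Add(5, Mul(-1, B))
Function('M')(E) = Mul(Rational(1, 2), Pow(E, -1), Add(7, E)) (Function('M')(E) = Mul(Add(E, Add(5, Mul(-1, -2))), Pow(Add(E, E), -1)) = Mul(Add(E, Add(5, 2)), Pow(Mul(2, E), -1)) = Mul(Add(E, 7), Mul(Rational(1, 2), Pow(E, -1))) = Mul(Add(7, E), Mul(Rational(1, 2), Pow(E, -1))) = Mul(Rational(1, 2), Pow(E, -1), Add(7, E)))
o = -15 (o = Mul(-3, 5) = -15)
Add(Mul(o, Function('M')(-7)), T) = Add(Mul(-15, Mul(Rational(1, 2), Pow(-7, -1), Add(7, -7))), 139) = Add(Mul(-15, Mul(Rational(1, 2), Rational(-1, 7), 0)), 139) = Add(Mul(-15, 0), 139) = Add(0, 139) = 139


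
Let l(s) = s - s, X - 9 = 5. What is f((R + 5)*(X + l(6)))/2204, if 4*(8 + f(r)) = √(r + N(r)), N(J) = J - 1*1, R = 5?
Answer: -2/551 + 3*√31/8816 ≈ -0.0017351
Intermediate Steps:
X = 14 (X = 9 + 5 = 14)
N(J) = -1 + J (N(J) = J - 1 = -1 + J)
l(s) = 0
f(r) = -8 + √(-1 + 2*r)/4 (f(r) = -8 + √(r + (-1 + r))/4 = -8 + √(-1 + 2*r)/4)
f((R + 5)*(X + l(6)))/2204 = (-8 + √(-1 + 2*((5 + 5)*(14 + 0)))/4)/2204 = (-8 + √(-1 + 2*(10*14))/4)*(1/2204) = (-8 + √(-1 + 2*140)/4)*(1/2204) = (-8 + √(-1 + 280)/4)*(1/2204) = (-8 + √279/4)*(1/2204) = (-8 + (3*√31)/4)*(1/2204) = (-8 + 3*√31/4)*(1/2204) = -2/551 + 3*√31/8816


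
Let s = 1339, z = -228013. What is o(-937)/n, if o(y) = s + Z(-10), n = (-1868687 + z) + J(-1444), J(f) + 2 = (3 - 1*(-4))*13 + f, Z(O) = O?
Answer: -1329/2098055 ≈ -0.00063344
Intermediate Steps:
J(f) = 89 + f (J(f) = -2 + ((3 - 1*(-4))*13 + f) = -2 + ((3 + 4)*13 + f) = -2 + (7*13 + f) = -2 + (91 + f) = 89 + f)
n = -2098055 (n = (-1868687 - 228013) + (89 - 1444) = -2096700 - 1355 = -2098055)
o(y) = 1329 (o(y) = 1339 - 10 = 1329)
o(-937)/n = 1329/(-2098055) = 1329*(-1/2098055) = -1329/2098055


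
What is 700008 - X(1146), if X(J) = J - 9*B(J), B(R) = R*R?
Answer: 12518706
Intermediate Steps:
B(R) = R²
X(J) = J - 9*J²
700008 - X(1146) = 700008 - 1146*(1 - 9*1146) = 700008 - 1146*(1 - 10314) = 700008 - 1146*(-10313) = 700008 - 1*(-11818698) = 700008 + 11818698 = 12518706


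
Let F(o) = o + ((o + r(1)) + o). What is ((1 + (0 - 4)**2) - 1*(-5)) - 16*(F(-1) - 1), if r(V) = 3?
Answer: 38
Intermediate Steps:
F(o) = 3 + 3*o (F(o) = o + ((o + 3) + o) = o + ((3 + o) + o) = o + (3 + 2*o) = 3 + 3*o)
((1 + (0 - 4)**2) - 1*(-5)) - 16*(F(-1) - 1) = ((1 + (0 - 4)**2) - 1*(-5)) - 16*((3 + 3*(-1)) - 1) = ((1 + (-4)**2) + 5) - 16*((3 - 3) - 1) = ((1 + 16) + 5) - 16*(0 - 1) = (17 + 5) - 16*(-1) = 22 - 8*(-2) = 22 + 16 = 38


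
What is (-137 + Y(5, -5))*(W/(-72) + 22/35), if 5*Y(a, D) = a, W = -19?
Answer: -38233/315 ≈ -121.37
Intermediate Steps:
Y(a, D) = a/5
(-137 + Y(5, -5))*(W/(-72) + 22/35) = (-137 + (⅕)*5)*(-19/(-72) + 22/35) = (-137 + 1)*(-19*(-1/72) + 22*(1/35)) = -136*(19/72 + 22/35) = -136*2249/2520 = -38233/315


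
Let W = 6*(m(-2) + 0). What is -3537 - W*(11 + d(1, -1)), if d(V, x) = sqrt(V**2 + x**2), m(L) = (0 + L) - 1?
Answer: -3339 + 18*sqrt(2) ≈ -3313.5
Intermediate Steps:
m(L) = -1 + L (m(L) = L - 1 = -1 + L)
W = -18 (W = 6*((-1 - 2) + 0) = 6*(-3 + 0) = 6*(-3) = -18)
-3537 - W*(11 + d(1, -1)) = -3537 - (-18)*(11 + sqrt(1**2 + (-1)**2)) = -3537 - (-18)*(11 + sqrt(1 + 1)) = -3537 - (-18)*(11 + sqrt(2)) = -3537 - (-198 - 18*sqrt(2)) = -3537 + (198 + 18*sqrt(2)) = -3339 + 18*sqrt(2)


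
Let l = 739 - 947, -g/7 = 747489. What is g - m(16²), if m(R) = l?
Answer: -5232215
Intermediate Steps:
g = -5232423 (g = -7*747489 = -5232423)
l = -208
m(R) = -208
g - m(16²) = -5232423 - 1*(-208) = -5232423 + 208 = -5232215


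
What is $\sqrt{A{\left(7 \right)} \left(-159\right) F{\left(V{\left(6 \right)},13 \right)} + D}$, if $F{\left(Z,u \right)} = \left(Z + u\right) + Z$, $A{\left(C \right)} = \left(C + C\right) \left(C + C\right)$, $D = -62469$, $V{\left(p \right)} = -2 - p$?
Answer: $9 \sqrt{383} \approx 176.13$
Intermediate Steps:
$A{\left(C \right)} = 4 C^{2}$ ($A{\left(C \right)} = 2 C 2 C = 4 C^{2}$)
$F{\left(Z,u \right)} = u + 2 Z$
$\sqrt{A{\left(7 \right)} \left(-159\right) F{\left(V{\left(6 \right)},13 \right)} + D} = \sqrt{4 \cdot 7^{2} \left(-159\right) \left(13 + 2 \left(-2 - 6\right)\right) - 62469} = \sqrt{4 \cdot 49 \left(-159\right) \left(13 + 2 \left(-2 - 6\right)\right) - 62469} = \sqrt{196 \left(-159\right) \left(13 + 2 \left(-8\right)\right) - 62469} = \sqrt{- 31164 \left(13 - 16\right) - 62469} = \sqrt{\left(-31164\right) \left(-3\right) - 62469} = \sqrt{93492 - 62469} = \sqrt{31023} = 9 \sqrt{383}$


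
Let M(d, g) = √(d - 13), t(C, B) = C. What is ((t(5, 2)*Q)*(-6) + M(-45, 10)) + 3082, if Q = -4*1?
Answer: 3202 + I*√58 ≈ 3202.0 + 7.6158*I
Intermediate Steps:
Q = -4
M(d, g) = √(-13 + d)
((t(5, 2)*Q)*(-6) + M(-45, 10)) + 3082 = ((5*(-4))*(-6) + √(-13 - 45)) + 3082 = (-20*(-6) + √(-58)) + 3082 = (120 + I*√58) + 3082 = 3202 + I*√58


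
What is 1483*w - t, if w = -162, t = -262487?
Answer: 22241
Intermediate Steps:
1483*w - t = 1483*(-162) - 1*(-262487) = -240246 + 262487 = 22241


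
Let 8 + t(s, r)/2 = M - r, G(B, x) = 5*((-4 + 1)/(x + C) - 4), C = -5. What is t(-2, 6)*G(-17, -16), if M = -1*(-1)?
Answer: 3510/7 ≈ 501.43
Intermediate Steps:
M = 1
G(B, x) = -20 - 15/(-5 + x) (G(B, x) = 5*((-4 + 1)/(x - 5) - 4) = 5*(-3/(-5 + x) - 4) = 5*(-4 - 3/(-5 + x)) = -20 - 15/(-5 + x))
t(s, r) = -14 - 2*r (t(s, r) = -16 + 2*(1 - r) = -16 + (2 - 2*r) = -14 - 2*r)
t(-2, 6)*G(-17, -16) = (-14 - 2*6)*(5*(17 - 4*(-16))/(-5 - 16)) = (-14 - 12)*(5*(17 + 64)/(-21)) = -130*(-1)*81/21 = -26*(-135/7) = 3510/7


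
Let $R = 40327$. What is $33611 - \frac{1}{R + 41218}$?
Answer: $\frac{2740808994}{81545} \approx 33611.0$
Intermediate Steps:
$33611 - \frac{1}{R + 41218} = 33611 - \frac{1}{40327 + 41218} = 33611 - \frac{1}{81545} = \frac{2740808994}{81545}$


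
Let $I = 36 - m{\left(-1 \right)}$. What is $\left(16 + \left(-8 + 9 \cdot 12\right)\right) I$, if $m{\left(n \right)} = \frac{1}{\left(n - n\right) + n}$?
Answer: $4292$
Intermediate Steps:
$m{\left(n \right)} = \frac{1}{n}$ ($m{\left(n \right)} = \frac{1}{0 + n} = \frac{1}{n}$)
$I = 37$ ($I = 36 - \frac{1}{-1} = 36 - -1 = 36 + 1 = 37$)
$\left(16 + \left(-8 + 9 \cdot 12\right)\right) I = \left(16 + \left(-8 + 9 \cdot 12\right)\right) 37 = \left(16 + \left(-8 + 108\right)\right) 37 = \left(16 + 100\right) 37 = 116 \cdot 37 = 4292$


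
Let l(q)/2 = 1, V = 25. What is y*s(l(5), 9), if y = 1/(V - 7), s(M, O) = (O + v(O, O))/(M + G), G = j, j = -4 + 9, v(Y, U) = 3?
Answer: 2/21 ≈ 0.095238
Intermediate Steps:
l(q) = 2 (l(q) = 2*1 = 2)
j = 5
G = 5
s(M, O) = (3 + O)/(5 + M) (s(M, O) = (O + 3)/(M + 5) = (3 + O)/(5 + M))
y = 1/18 (y = 1/(25 - 7) = 1/18 ≈ 0.055556)
y*s(l(5), 9) = ((3 + 9)/(5 + 2))/18 = (12/7)/18 = ((1/7)*12)/18 = (1/18)*(12/7) = 2/21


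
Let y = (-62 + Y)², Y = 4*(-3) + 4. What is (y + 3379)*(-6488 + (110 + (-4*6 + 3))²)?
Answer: 11863807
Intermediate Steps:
Y = -8 (Y = -12 + 4 = -8)
y = 4900 (y = (-62 - 8)² = (-70)² = 4900)
(y + 3379)*(-6488 + (110 + (-4*6 + 3))²) = (4900 + 3379)*(-6488 + (110 + (-4*6 + 3))²) = 8279*(-6488 + (110 + (-24 + 3))²) = 8279*(-6488 + (110 - 21)²) = 8279*(-6488 + 89²) = 8279*(-6488 + 7921) = 8279*1433 = 11863807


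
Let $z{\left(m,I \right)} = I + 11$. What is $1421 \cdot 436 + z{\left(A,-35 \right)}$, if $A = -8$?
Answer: $619532$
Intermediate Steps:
$z{\left(m,I \right)} = 11 + I$
$1421 \cdot 436 + z{\left(A,-35 \right)} = 1421 \cdot 436 + \left(11 - 35\right) = 619556 - 24 = 619532$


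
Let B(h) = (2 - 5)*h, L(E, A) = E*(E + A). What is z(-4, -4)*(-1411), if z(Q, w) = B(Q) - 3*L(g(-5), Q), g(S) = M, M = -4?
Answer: 118524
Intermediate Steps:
g(S) = -4
L(E, A) = E*(A + E)
B(h) = -3*h
z(Q, w) = -48 + 9*Q (z(Q, w) = -3*Q - (-12)*(Q - 4) = -3*Q - (-12)*(-4 + Q) = -3*Q - 3*(16 - 4*Q) = -3*Q + (-48 + 12*Q) = -48 + 9*Q)
z(-4, -4)*(-1411) = (-48 + 9*(-4))*(-1411) = (-48 - 36)*(-1411) = -84*(-1411) = 118524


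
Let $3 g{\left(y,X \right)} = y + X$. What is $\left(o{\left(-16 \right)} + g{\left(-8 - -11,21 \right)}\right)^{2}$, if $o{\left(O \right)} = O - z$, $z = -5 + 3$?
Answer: $36$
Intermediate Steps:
$z = -2$
$o{\left(O \right)} = 2 + O$ ($o{\left(O \right)} = O - -2 = O + 2 = 2 + O$)
$g{\left(y,X \right)} = \frac{X}{3} + \frac{y}{3}$ ($g{\left(y,X \right)} = \frac{y + X}{3} = \frac{X + y}{3} = \frac{X}{3} + \frac{y}{3}$)
$\left(o{\left(-16 \right)} + g{\left(-8 - -11,21 \right)}\right)^{2} = \left(\left(2 - 16\right) + \left(\frac{1}{3} \cdot 21 + \frac{-8 - -11}{3}\right)\right)^{2} = \left(-14 + \left(7 + \frac{-8 + 11}{3}\right)\right)^{2} = \left(-14 + \left(7 + \frac{1}{3} \cdot 3\right)\right)^{2} = \left(-14 + \left(7 + 1\right)\right)^{2} = \left(-14 + 8\right)^{2} = \left(-6\right)^{2} = 36$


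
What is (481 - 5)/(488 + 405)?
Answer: 476/893 ≈ 0.53303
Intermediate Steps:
(481 - 5)/(488 + 405) = 476/893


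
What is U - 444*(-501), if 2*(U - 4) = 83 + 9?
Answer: 222494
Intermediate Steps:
U = 50 (U = 4 + (83 + 9)/2 = 4 + (½)*92 = 4 + 46 = 50)
U - 444*(-501) = 50 - 444*(-501) = 50 + 222444 = 222494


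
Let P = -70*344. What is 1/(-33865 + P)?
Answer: -1/57945 ≈ -1.7258e-5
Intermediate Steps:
P = -24080
1/(-33865 + P) = 1/(-33865 - 24080) = 1/(-57945) = -1/57945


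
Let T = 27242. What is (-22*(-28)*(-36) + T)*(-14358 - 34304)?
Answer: -246521692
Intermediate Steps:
(-22*(-28)*(-36) + T)*(-14358 - 34304) = (-22*(-28)*(-36) + 27242)*(-14358 - 34304) = (616*(-36) + 27242)*(-48662) = (-22176 + 27242)*(-48662) = 5066*(-48662) = -246521692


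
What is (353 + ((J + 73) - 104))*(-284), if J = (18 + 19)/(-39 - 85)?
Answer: -2832261/31 ≈ -91363.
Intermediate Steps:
J = -37/124 (J = 37/(-124) = 37*(-1/124) = -37/124 ≈ -0.29839)
(353 + ((J + 73) - 104))*(-284) = (353 + ((-37/124 + 73) - 104))*(-284) = (353 + (9015/124 - 104))*(-284) = (353 - 3881/124)*(-284) = (39891/124)*(-284) = -2832261/31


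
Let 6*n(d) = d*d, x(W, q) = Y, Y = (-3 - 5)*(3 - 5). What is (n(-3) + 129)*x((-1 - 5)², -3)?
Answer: 2088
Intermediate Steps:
Y = 16 (Y = -8*(-2) = 16)
x(W, q) = 16
n(d) = d²/6 (n(d) = (d*d)/6 = d²/6)
(n(-3) + 129)*x((-1 - 5)², -3) = ((⅙)*(-3)² + 129)*16 = ((⅙)*9 + 129)*16 = (3/2 + 129)*16 = (261/2)*16 = 2088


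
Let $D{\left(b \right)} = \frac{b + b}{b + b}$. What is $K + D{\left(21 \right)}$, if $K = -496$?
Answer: $-495$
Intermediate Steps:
$D{\left(b \right)} = 1$ ($D{\left(b \right)} = \frac{2 b}{2 b} = 2 b \frac{1}{2 b} = 1$)
$K + D{\left(21 \right)} = -496 + 1 = -495$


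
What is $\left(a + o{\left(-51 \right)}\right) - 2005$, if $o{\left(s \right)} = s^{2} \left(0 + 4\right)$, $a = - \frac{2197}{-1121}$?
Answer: $\frac{9417476}{1121} \approx 8401.0$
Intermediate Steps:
$a = \frac{2197}{1121}$ ($a = \left(-2197\right) \left(- \frac{1}{1121}\right) = \frac{2197}{1121} \approx 1.9599$)
$o{\left(s \right)} = 4 s^{2}$ ($o{\left(s \right)} = s^{2} \cdot 4 = 4 s^{2}$)
$\left(a + o{\left(-51 \right)}\right) - 2005 = \left(\frac{2197}{1121} + 4 \left(-51\right)^{2}\right) - 2005 = \left(\frac{2197}{1121} + 4 \cdot 2601\right) - 2005 = \left(\frac{2197}{1121} + 10404\right) - 2005 = \frac{11665081}{1121} - 2005 = \frac{9417476}{1121}$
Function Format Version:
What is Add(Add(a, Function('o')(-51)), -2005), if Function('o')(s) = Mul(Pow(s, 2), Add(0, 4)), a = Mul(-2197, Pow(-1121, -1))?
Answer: Rational(9417476, 1121) ≈ 8401.0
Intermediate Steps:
a = Rational(2197, 1121) (a = Mul(-2197, Rational(-1, 1121)) = Rational(2197, 1121) ≈ 1.9599)
Function('o')(s) = Mul(4, Pow(s, 2)) (Function('o')(s) = Mul(Pow(s, 2), 4) = Mul(4, Pow(s, 2)))
Add(Add(a, Function('o')(-51)), -2005) = Add(Add(Rational(2197, 1121), Mul(4, Pow(-51, 2))), -2005) = Add(Add(Rational(2197, 1121), Mul(4, 2601)), -2005) = Add(Add(Rational(2197, 1121), 10404), -2005) = Add(Rational(11665081, 1121), -2005) = Rational(9417476, 1121)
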